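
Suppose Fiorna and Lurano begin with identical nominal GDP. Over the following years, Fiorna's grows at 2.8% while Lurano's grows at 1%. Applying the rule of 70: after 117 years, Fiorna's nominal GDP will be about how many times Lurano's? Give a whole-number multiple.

Rate gap = 2.8% − 1% = 1.8 points.
The ratio doubles every 70/1.8 ≈ 38.89 years.
117/38.89 ≈ 3.01 doublings → ratio ≈ 2^3.01 ≈ 8.

roughly 8 times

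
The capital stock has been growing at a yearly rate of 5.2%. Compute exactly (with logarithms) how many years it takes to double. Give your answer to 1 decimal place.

13.7 years

t = ln(2) / ln(1 + 0.052) = 0.6931 / 0.050693 ≈ 13.67.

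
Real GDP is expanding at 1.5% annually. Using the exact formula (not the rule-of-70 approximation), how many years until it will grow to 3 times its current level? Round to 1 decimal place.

t = ln(3) / ln(1 + 0.015) = 1.0986 / 0.014889 ≈ 73.79.

73.8 years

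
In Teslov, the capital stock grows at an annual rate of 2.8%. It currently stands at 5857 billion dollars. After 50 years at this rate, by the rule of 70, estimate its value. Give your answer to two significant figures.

≈ 23000 billion dollars

It doubles every 70/2.8 ≈ 25.00 years, so 50 years is 2.00 doublings.
2^2.00 ≈ 4.00; 5857 × 4.00 ≈ 23000 billion dollars.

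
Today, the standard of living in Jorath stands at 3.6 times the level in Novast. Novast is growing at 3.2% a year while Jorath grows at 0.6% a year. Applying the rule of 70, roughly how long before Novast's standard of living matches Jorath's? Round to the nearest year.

≈ 50 years

What matters is the difference: 2.6 pp.
Rule of 70 on the gap: the ratio halves every 70/2.6 ≈ 26.92 years.
A 3.6 times gap takes log₂(3.6) ≈ 1.85 halvings to close: 1.85 × 26.92 ≈ 50 years.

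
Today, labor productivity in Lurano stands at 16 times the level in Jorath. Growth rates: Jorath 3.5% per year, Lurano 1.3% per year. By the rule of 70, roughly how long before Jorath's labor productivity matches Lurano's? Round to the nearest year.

about 127 years

Jorath gains on Lurano at 3.5% − 1.3% = 2.2 points a year.
At that relative rate the gap halves every 70/2.2 ≈ 31.82 years.
A 16 times gap closes after 4 halvings: 4 × 31.82 ≈ 127 years.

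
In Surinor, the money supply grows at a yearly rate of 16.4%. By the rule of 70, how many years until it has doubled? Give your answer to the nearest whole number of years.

4 years

At 16.4%, doubling takes about 70/16.4 = 4.27 years.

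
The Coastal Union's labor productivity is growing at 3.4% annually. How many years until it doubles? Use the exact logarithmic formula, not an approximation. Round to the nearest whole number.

21 years

t = ln(2) / ln(1 + 0.034) = 0.6931 / 0.033435 ≈ 20.73.
≈ 21 years.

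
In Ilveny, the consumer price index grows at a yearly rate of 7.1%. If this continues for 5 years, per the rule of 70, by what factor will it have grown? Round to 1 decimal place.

Doubles every ≈ 9.86 years (70/7.1).
5 years is 0.51 doublings; 2^0.51 ≈ 1.4×.

approximately 1.4 times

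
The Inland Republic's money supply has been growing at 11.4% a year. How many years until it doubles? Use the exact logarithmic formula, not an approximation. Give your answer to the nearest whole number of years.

6 years

t = ln(2) / ln(1 + 0.114) = 0.6931 / 0.107957 ≈ 6.42.
≈ 6 years.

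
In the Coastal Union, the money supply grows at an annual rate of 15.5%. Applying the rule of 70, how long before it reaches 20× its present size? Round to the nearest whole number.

≈ 20 years

One doubling takes 70/15.5 = 4.52 years.
20× is log₂ 20 ≈ 4.32 doublings, so ≈ 4.32 × 4.52 = 20 years.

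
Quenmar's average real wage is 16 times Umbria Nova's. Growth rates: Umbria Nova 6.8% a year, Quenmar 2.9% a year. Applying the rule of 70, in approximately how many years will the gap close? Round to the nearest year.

72 years

Umbria Nova gains on Quenmar at 6.8% − 2.9% = 3.9 points a year.
At that relative rate the gap halves every 70/3.9 ≈ 17.95 years.
A 16 times gap closes after 4 halvings: 4 × 17.95 ≈ 72 years.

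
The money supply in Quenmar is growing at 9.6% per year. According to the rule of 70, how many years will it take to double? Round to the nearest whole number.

around 7 years

Doubling time ≈ 70 / 9.6 = 7.29 years.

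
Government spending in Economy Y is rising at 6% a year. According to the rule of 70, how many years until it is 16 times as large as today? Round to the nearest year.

around 47 years

At 6% it doubles every 70/6 ≈ 11.67 years.
16× is 4 doublings, so 4 × 11.67 ≈ 47 years.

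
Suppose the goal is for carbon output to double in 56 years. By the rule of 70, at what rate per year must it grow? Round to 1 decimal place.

1.3%

70 / 56 ≈ 1.25, so about 1.3% per year.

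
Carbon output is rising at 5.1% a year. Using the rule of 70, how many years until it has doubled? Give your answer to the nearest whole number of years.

Doubling time ≈ 70 / 5.1 = 13.73 years.

about 14 years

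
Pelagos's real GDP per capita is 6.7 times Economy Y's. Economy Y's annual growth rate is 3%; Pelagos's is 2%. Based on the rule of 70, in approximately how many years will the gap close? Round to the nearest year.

≈ 192 years

What matters is the difference: 1 pp.
Rule of 70 on the gap: the ratio halves every 70/1 ≈ 70.00 years.
A 6.7 times gap takes log₂(6.7) ≈ 2.74 halvings to close: 2.74 × 70.00 ≈ 192 years.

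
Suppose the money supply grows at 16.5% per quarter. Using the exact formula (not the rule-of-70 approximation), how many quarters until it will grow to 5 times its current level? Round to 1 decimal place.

10.5 quarters

t = ln(5) / ln(1 + 0.165) = 1.6094 / 0.152721 ≈ 10.54.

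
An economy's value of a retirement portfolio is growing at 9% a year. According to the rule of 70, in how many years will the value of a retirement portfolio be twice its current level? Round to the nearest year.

Doubling time ≈ 70 / 9 = 7.78 years.

roughly 8 years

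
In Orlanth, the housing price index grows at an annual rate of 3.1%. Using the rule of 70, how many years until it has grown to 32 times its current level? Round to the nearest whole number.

roughly 113 years

One doubling takes 70/3.1 = 22.58 years.
Getting to 32× needs 5 doublings: 5 × 22.58 ≈ 113 years.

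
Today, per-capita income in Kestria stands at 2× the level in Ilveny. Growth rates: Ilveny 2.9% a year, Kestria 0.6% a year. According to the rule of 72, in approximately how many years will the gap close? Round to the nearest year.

≈ 31 years

Ilveny gains on Kestria at 2.9% − 0.6% = 2.3 points a year.
At that relative rate the gap halves every 72/2.3 ≈ 31.30 years.
A 2× gap closes after 1 halving: 1 × 31.30 ≈ 31 years.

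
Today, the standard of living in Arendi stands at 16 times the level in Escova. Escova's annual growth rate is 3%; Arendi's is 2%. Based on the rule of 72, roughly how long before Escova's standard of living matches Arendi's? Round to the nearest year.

roughly 288 years

What matters is the difference: 1 pp.
Rule of 72 on the gap: the ratio halves every 72/1 ≈ 72.00 years.
A 16 times gap closes after 4 halvings: 4 × 72.00 ≈ 288 years.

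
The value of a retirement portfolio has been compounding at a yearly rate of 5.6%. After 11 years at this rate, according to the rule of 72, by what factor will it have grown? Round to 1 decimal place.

approximately 1.8 times

Doubling time ≈ 72/5.6 = 12.86 years.
11 years / 12.86 ≈ 0.86 doublings → factor 2^0.86 ≈ 1.8.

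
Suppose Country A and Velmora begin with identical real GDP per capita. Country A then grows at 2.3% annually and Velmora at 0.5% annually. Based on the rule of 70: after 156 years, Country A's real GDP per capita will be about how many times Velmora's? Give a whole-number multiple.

Country A pulls ahead at 1.8 pp per year, so the ratio doubles every 70/1.8 ≈ 38.89 years.
In 156 years that's 4.01 doublings: 2^4.01 ≈ 16.

about 16 times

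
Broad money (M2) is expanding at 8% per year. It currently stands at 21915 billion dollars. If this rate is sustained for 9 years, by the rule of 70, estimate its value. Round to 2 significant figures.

roughly 45000 billion dollars

It doubles every 70/8 ≈ 8.75 years, so 9 years is 1.03 doublings.
2^1.03 ≈ 2.04; 21915 × 2.04 ≈ 45000 billion dollars.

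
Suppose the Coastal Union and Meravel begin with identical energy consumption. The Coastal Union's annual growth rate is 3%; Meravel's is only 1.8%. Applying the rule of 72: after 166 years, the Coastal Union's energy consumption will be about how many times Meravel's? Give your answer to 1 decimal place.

about 6.8 times

Only the 1.2-point difference matters.
72/1.2 ≈ 60.00 years per doubling of the ratio; 166 years gives 2.77 doublings, so ≈ 6.8×.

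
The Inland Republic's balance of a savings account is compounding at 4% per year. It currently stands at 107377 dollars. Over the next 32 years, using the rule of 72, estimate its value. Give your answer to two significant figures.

≈ 370000 dollars

Doubling time ≈ 72/4 = 18.00 years.
32 years is 32/18.00 ≈ 1.78 doublings, a factor of 2^1.78 ≈ 3.43.
107377 × 3.43 ≈ 370000 dollars.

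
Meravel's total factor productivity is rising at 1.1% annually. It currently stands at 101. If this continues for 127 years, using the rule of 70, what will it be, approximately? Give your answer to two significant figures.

It doubles every 70/1.1 ≈ 63.64 years, so 127 years is 2.00 doublings.
2^2.00 ≈ 4.00; 101 × 4.00 ≈ 400.

approximately 400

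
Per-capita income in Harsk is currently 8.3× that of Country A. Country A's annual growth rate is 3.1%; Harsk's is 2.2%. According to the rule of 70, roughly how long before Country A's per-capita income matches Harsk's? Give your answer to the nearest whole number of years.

roughly 237 years

The growth-rate gap is 3.1% − 2.2% = 0.9 percentage points.
So the ratio between them halves every 70/0.9 ≈ 77.78 years.
An 8.3× gap takes log₂(8.3) ≈ 3.05 halvings to close: 3.05 × 77.78 ≈ 237 years.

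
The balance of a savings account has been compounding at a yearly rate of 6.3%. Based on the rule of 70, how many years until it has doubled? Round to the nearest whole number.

11 years

At 6.3%, doubling takes about 70/6.3 = 11.11 years.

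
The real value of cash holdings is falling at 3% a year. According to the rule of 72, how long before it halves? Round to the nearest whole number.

≈ 24 years

Halving time ≈ 72 / 3 = 24.00 → 24 years.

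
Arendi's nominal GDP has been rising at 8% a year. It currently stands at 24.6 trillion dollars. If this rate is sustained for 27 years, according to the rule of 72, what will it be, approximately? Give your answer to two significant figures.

roughly 200 trillion dollars

It doubles every 72/8 ≈ 9.00 years, so 27 years is 3.00 doublings.
2^3.00 ≈ 8.00; 24.6 × 8.00 ≈ 200 trillion dollars.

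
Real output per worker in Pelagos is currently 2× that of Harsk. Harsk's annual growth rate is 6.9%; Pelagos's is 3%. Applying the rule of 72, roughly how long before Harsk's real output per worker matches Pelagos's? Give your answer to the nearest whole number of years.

18 years

The growth-rate gap is 6.9% − 3% = 3.9 percentage points.
So the ratio between them halves every 72/3.9 ≈ 18.46 years.
A 2× gap closes after 1 halving: 1 × 18.46 ≈ 18 years.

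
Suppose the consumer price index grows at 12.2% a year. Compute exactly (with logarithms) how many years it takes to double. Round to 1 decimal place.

6.0 years

t = ln(2) / ln(1 + 0.122) = 0.6931 / 0.115113 ≈ 6.02.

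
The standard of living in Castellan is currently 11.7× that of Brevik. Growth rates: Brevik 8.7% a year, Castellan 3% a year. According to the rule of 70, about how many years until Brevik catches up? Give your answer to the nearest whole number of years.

≈ 44 years

Brevik gains on Castellan at 8.7% − 3% = 5.7 points a year.
At that relative rate the gap halves every 70/5.7 ≈ 12.28 years.
An 11.7× gap takes log₂(11.7) ≈ 3.55 halvings to close: 3.55 × 12.28 ≈ 44 years.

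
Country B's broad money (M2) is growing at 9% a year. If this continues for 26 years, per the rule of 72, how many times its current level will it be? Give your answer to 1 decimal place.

Doubling time ≈ 72/9 = 8.00 years.
26 years / 8.00 ≈ 3.25 doublings → factor 2^3.25 ≈ 9.5.

approximately 9.5 times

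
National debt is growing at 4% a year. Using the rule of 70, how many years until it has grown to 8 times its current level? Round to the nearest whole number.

At 4% it doubles every 70/4 ≈ 17.50 years.
Getting to 8× needs 3 doublings: 3 × 17.50 ≈ 53 years.

about 53 years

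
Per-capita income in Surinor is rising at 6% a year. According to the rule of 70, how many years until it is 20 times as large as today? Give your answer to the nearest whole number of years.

approximately 50 years

One doubling takes 70/6 = 11.67 years.
Reaching 20× takes log₂(20) ≈ 4.32 doublings.
4.32 × 11.67 ≈ 50 years.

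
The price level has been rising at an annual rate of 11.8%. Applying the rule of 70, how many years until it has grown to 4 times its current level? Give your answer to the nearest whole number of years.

about 12 years

One doubling takes 70/11.8 = 5.93 years.
Getting to 4× needs 2 doublings: 2 × 5.93 ≈ 12 years.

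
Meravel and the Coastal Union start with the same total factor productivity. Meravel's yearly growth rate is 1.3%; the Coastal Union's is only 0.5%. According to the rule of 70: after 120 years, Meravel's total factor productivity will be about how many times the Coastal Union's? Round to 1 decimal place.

Meravel pulls ahead at 0.8 pp per year, so the ratio doubles every 70/0.8 ≈ 87.50 years.
In 120 years that's 1.37 doublings: 2^1.37 ≈ 2.6.

about 2.6 times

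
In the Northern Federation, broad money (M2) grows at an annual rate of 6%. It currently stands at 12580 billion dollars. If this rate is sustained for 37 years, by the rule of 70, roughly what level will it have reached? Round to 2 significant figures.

It doubles every 70/6 ≈ 11.67 years, so 37 years is 3.17 doublings.
2^3.17 ≈ 9.00; 12580 × 9.00 ≈ 110000 billion dollars.

about 110000 billion dollars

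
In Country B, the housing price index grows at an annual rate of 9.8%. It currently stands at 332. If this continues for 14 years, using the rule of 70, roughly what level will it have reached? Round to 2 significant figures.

1300

It doubles every 70/9.8 ≈ 7.14 years, so 14 years is 1.96 doublings.
2^1.96 ≈ 3.89; 332 × 3.89 ≈ 1300.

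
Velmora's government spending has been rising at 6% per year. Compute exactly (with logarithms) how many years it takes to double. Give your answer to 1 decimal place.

11.9 years

t = ln(2) / ln(1 + 0.06) = 0.6931 / 0.058269 ≈ 11.89.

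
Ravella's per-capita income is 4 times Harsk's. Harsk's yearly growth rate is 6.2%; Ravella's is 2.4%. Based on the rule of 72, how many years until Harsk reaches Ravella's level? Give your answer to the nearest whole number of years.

≈ 38 years

The growth-rate gap is 6.2% − 2.4% = 3.8 percentage points.
So the ratio between them halves every 72/3.8 ≈ 18.95 years.
A 4 times gap closes after 2 halvings: 2 × 18.95 ≈ 38 years.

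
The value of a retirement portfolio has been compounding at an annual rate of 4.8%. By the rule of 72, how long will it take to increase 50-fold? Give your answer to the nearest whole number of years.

approximately 85 years

One doubling takes 72/4.8 = 15.00 years.
50× is log₂ 50 ≈ 5.64 doublings, so ≈ 5.64 × 15.00 = 85 years.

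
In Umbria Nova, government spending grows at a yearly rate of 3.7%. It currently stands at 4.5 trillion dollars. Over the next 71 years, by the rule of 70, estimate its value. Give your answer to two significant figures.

It doubles every 70/3.7 ≈ 18.92 years, so 71 years is 3.75 doublings.
2^3.75 ≈ 13.45; 4.5 × 13.45 ≈ 61 trillion dollars.

approximately 61 trillion dollars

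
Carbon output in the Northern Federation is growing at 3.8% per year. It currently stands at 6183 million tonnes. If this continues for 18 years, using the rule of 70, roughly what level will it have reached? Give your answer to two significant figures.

Doubling time ≈ 70/3.8 = 18.42 years.
18 years is 18/18.42 ≈ 0.98 doublings, a factor of 2^0.98 ≈ 1.97.
6183 × 1.97 ≈ 12000 million tonnes.

≈ 12000 million tonnes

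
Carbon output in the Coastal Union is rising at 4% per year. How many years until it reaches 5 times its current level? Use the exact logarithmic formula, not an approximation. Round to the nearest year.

t = ln(5) / ln(1 + 0.04) = 1.6094 / 0.039221 ≈ 41.03.
≈ 41 years.

41 years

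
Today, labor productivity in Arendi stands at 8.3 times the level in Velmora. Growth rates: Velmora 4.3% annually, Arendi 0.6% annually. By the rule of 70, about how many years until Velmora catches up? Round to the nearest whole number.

about 58 years

The growth-rate gap is 4.3% − 0.6% = 3.7 percentage points.
So the ratio between them halves every 70/3.7 ≈ 18.92 years.
An 8.3 times gap takes log₂(8.3) ≈ 3.05 halvings to close: 3.05 × 18.92 ≈ 58 years.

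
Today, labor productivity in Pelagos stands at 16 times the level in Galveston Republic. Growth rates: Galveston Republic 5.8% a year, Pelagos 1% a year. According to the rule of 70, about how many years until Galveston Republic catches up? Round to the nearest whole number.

approximately 58 years

What matters is the difference: 4.8 pp.
Rule of 70 on the gap: the ratio halves every 70/4.8 ≈ 14.58 years.
A 16 times gap closes after 4 halvings: 4 × 14.58 ≈ 58 years.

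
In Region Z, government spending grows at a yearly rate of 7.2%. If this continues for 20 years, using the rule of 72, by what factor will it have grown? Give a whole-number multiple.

Doubling time ≈ 72/7.2 = 10.00 years.
20/10.00 ≈ 2 doublings, so about 2^2 = 4×.

roughly 4 times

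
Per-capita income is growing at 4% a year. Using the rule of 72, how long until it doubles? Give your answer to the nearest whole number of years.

72/4 ≈ 18.00, so it doubles roughly every 18 years.

18 years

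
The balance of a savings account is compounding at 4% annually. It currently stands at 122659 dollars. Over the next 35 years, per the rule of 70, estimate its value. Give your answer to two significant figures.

Doubling time ≈ 70/4 = 17.50 years.
35 years is 35/17.50 ≈ 2.00 doublings, a factor of 2^2.00 ≈ 4.00.
122659 × 4.00 ≈ 490000 dollars.

around 490000 dollars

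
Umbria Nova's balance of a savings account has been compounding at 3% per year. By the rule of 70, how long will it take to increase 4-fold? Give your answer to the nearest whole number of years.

≈ 47 years

Doubling time ≈ 70/3 = 23.33 years.
4 = 2^2, so 2 doublings → 47 years.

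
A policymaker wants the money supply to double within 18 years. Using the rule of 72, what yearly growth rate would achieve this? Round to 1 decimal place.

about 4.0% per year

72 / 18 ≈ 4.00, so about 4.0% per year.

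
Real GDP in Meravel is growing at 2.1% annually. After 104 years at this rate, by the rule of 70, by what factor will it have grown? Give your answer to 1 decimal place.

about 8.7 times

Doubles every ≈ 33.33 years (70/2.1).
104 years is 3.12 doublings; 2^3.12 ≈ 8.7×.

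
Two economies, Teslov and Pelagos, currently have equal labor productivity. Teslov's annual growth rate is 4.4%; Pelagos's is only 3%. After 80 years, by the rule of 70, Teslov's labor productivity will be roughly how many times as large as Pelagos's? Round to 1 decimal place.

Rate gap = 4.4% − 3% = 1.4 points.
The ratio doubles every 70/1.4 ≈ 50.00 years.
80/50.00 ≈ 1.60 doublings → ratio ≈ 2^1.60 ≈ 3.0.

about 3.0 times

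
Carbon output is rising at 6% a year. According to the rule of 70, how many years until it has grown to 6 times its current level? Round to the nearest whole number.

One doubling takes 70/6 = 11.67 years.
6× is log₂ 6 ≈ 2.58 doublings, so ≈ 2.58 × 11.67 = 30 years.

around 30 years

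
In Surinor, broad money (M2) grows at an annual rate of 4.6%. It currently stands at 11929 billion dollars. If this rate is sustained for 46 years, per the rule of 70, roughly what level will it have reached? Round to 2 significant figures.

approximately 97000 billion dollars

Doubling time ≈ 70/4.6 = 15.22 years.
46 years is 46/15.22 ≈ 3.02 doublings, a factor of 2^3.02 ≈ 8.11.
11929 × 8.11 ≈ 97000 billion dollars.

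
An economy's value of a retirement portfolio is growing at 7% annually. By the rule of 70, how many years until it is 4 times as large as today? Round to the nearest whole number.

Doubling time ≈ 70/7 = 10.00 years.
Getting to 4× needs 2 doublings: 2 × 10.00 ≈ 20 years.

20 years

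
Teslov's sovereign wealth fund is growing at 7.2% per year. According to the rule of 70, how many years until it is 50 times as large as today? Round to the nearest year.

At 7.2% it doubles every 70/7.2 ≈ 9.72 years.
50× is log₂ 50 ≈ 5.64 doublings, so ≈ 5.64 × 9.72 = 55 years.

about 55 years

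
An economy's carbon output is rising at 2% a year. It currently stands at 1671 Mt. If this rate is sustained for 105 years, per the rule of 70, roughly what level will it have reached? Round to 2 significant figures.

≈ 13000 Mt

Doubling time ≈ 70/2 = 35.00 years.
105 years is 105/35.00 ≈ 3.00 doublings, a factor of 2^3.00 ≈ 8.00.
1671 × 8.00 ≈ 13000 Mt.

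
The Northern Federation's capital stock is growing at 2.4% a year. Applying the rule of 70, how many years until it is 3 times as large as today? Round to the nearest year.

46 years

At 2.4% it doubles every 70/2.4 ≈ 29.17 years.
Reaching 3× takes log₂(3) ≈ 1.58 doublings.
1.58 × 29.17 ≈ 46 years.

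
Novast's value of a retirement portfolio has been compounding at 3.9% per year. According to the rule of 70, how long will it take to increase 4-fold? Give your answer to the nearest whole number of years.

At 3.9% it doubles every 70/3.9 ≈ 17.95 years.
Getting to 4× needs 2 doublings: 2 × 17.95 ≈ 36 years.

36 years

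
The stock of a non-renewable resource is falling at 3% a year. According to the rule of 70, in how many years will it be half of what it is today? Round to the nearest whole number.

The rule works in reverse for decay: 70/3 ≈ 23.33 years to halve.

around 23 years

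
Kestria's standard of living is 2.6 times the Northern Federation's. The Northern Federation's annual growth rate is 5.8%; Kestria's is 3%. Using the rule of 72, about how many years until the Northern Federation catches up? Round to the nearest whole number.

The growth-rate gap is 5.8% − 3% = 2.8 percentage points.
So the ratio between them halves every 72/2.8 ≈ 25.71 years.
A 2.6 times gap takes log₂(2.6) ≈ 1.38 halvings to close: 1.38 × 25.71 ≈ 35 years.

roughly 35 years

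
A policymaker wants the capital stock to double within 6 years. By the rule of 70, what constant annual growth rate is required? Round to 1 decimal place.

≈ 11.7%

70 / 6 ≈ 11.67, so about 11.7% a year.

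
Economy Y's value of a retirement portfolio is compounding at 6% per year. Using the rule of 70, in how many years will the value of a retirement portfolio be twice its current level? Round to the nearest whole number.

Doubling time ≈ 70 / 6 = 11.67 years.

about 12 years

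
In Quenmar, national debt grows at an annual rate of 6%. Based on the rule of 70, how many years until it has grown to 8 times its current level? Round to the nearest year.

roughly 35 years

One doubling takes 70/6 = 11.67 years.
8× is 3 doublings, so 3 × 11.67 ≈ 35 years.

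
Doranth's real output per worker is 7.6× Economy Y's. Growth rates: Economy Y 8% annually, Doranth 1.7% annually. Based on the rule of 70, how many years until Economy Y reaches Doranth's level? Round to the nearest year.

Economy Y gains on Doranth at 8% − 1.7% = 6.3 points a year.
At that relative rate the gap halves every 70/6.3 ≈ 11.11 years.
A 7.6× gap takes log₂(7.6) ≈ 2.93 halvings to close: 2.93 × 11.11 ≈ 33 years.

33 years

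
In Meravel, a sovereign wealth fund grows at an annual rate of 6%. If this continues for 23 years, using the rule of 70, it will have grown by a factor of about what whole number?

70/6 ≈ 11.67 years per doubling.
23 years fits 2 doublings: 2^2 = 4.

4 times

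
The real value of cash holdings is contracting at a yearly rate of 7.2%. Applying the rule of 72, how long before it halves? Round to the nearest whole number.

Falling at 7.2%, it halves about every 72/7.2 = 10.00 years.

10 years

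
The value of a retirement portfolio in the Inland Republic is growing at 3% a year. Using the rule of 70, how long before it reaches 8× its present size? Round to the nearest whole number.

At 3% it doubles every 70/3 ≈ 23.33 years.
8× is 3 doublings, so 3 × 23.33 ≈ 70 years.

≈ 70 years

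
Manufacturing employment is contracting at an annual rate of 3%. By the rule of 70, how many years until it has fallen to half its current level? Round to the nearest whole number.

Falling at 3%, it halves about every 70/3 = 23.33 years.

about 23 years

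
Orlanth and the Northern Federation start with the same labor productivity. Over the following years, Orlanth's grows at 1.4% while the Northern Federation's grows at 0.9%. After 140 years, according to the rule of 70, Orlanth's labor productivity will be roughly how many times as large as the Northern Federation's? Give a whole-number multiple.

Rate gap = 1.4% − 0.9% = 0.5 points.
The ratio doubles every 70/0.5 ≈ 140.00 years.
140/140.00 ≈ 1.00 doublings → ratio ≈ 2^1.00 ≈ 2.

2 times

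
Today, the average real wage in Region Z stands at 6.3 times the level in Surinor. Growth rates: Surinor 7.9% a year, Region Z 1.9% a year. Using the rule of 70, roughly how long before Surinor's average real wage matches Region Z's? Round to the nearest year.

approximately 31 years

The growth-rate gap is 7.9% − 1.9% = 6 percentage points.
So the ratio between them halves every 70/6 ≈ 11.67 years.
A 6.3 times gap takes log₂(6.3) ≈ 2.66 halvings to close: 2.66 × 11.67 ≈ 31 years.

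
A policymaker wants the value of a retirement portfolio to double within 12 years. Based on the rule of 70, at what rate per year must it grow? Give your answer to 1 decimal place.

around 5.8%

70 / 12 ≈ 5.83, so about 5.8% per year.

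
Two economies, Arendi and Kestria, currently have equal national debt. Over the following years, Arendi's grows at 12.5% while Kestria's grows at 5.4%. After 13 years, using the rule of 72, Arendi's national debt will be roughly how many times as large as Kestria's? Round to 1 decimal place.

Rate gap = 12.5% − 5.4% = 7.1 points.
The ratio doubles every 72/7.1 ≈ 10.14 years.
13/10.14 ≈ 1.28 doublings → ratio ≈ 2^1.28 ≈ 2.4.

approximately 2.4 times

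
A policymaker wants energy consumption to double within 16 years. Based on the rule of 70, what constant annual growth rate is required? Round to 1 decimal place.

about 4.4%

70 / 16 ≈ 4.38, so about 4.4% annually.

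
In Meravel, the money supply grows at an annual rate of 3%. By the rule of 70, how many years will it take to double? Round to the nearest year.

about 23 years

At 3%, doubling takes about 70/3 = 23.33 years.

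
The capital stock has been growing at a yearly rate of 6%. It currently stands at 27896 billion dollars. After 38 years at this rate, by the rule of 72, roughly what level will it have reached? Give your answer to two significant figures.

It doubles every 72/6 ≈ 12.00 years, so 38 years is 3.17 doublings.
2^3.17 ≈ 9.00; 27896 × 9.00 ≈ 250000 billion dollars.

roughly 250000 billion dollars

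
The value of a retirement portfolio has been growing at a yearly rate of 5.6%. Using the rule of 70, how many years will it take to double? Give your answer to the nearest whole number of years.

≈ 13 years

At 5.6%, doubling takes about 70/5.6 = 12.50 years.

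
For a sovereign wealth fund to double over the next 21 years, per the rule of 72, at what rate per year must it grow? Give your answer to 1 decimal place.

≈ 3.4% per year

72 / 21 ≈ 3.43, so about 3.4% per year.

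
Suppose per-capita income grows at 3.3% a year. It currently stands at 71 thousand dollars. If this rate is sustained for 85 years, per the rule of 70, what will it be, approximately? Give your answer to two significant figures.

Doubling time ≈ 70/3.3 = 21.21 years.
85 years is 85/21.21 ≈ 4.01 doublings, a factor of 2^4.01 ≈ 16.11.
71 × 16.11 ≈ 1100 thousand dollars.

≈ 1100 thousand dollars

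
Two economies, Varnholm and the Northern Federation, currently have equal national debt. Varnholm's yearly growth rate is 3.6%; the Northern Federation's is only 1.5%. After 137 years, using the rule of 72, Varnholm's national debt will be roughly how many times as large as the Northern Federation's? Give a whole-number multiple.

≈ 16 times

Varnholm pulls ahead at 2.1 pp per year, so the ratio doubles every 72/2.1 ≈ 34.29 years.
In 137 years that's 4.00 doublings: 2^4.00 ≈ 16.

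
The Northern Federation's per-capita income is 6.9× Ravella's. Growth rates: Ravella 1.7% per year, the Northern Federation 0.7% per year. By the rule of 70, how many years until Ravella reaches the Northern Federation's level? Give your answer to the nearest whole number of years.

What matters is the difference: 1 pp.
Rule of 70 on the gap: the ratio halves every 70/1 ≈ 70.00 years.
A 6.9× gap takes log₂(6.9) ≈ 2.79 halvings to close: 2.79 × 70.00 ≈ 195 years.

approximately 195 years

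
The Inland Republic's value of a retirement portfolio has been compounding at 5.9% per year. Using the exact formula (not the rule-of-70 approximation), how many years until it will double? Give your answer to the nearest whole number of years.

t = ln(2) / ln(1 + 0.059) = 0.6931 / 0.057325 ≈ 12.09.
≈ 12 years.

12 years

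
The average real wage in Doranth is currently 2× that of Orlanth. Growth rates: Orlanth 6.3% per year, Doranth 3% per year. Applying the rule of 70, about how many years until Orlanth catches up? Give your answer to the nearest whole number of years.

about 21 years

The growth-rate gap is 6.3% − 3% = 3.3 percentage points.
So the ratio between them halves every 70/3.3 ≈ 21.21 years.
A 2× gap closes after 1 halving: 1 × 21.21 ≈ 21 years.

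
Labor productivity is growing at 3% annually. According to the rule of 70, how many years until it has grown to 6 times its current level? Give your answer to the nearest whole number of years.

roughly 60 years

Doubling time ≈ 70/3 = 23.33 years.
Reaching 6× takes log₂(6) ≈ 2.58 doublings.
2.58 × 23.33 ≈ 60 years.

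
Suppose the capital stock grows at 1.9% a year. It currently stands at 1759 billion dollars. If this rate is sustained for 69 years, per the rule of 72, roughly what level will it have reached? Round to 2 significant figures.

Doubling time ≈ 72/1.9 = 37.89 years.
69 years is 69/37.89 ≈ 1.82 doublings, a factor of 2^1.82 ≈ 3.53.
1759 × 3.53 ≈ 6200 billion dollars.

approximately 6200 billion dollars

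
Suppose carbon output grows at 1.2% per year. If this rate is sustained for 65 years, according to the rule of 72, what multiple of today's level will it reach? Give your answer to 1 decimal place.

Doubling time ≈ 72/1.2 = 60.00 years.
65 years / 60.00 ≈ 1.08 doublings → factor 2^1.08 ≈ 2.1.

approximately 2.1 times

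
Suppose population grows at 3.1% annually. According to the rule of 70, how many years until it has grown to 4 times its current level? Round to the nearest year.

roughly 45 years

Doubling time ≈ 70/3.1 = 22.58 years.
4× is 2 doublings, so 2 × 22.58 ≈ 45 years.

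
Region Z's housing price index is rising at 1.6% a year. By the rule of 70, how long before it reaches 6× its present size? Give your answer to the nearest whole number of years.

about 113 years

Doubling time ≈ 70/1.6 = 43.75 years.
6× is log₂ 6 ≈ 2.58 doublings, so ≈ 2.58 × 43.75 = 113 years.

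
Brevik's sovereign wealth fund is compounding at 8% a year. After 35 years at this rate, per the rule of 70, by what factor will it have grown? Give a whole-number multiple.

70/8 ≈ 8.75 years per doubling.
35 years fits 4 doublings: 2^4 = 16.

around 16 times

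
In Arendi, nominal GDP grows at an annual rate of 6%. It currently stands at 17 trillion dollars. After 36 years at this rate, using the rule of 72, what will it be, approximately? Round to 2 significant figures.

It doubles every 72/6 ≈ 12.00 years, so 36 years is 3.00 doublings.
2^3.00 ≈ 8.00; 17 × 8.00 ≈ 140 trillion dollars.

roughly 140 trillion dollars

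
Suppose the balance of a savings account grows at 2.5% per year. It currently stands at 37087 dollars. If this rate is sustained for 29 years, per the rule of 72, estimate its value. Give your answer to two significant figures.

around 75000 dollars

It doubles every 72/2.5 ≈ 28.80 years, so 29 years is 1.01 doublings.
2^1.01 ≈ 2.01; 37087 × 2.01 ≈ 75000 dollars.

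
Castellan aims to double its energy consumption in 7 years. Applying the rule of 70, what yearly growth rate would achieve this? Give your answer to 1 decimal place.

approximately 10.0% per year

70 / 7 ≈ 10.00, so about 10.0% per year.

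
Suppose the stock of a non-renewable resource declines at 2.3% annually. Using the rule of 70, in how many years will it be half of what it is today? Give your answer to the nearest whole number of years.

Halving time ≈ 70 / 2.3 = 30.43 → 30 years.

roughly 30 years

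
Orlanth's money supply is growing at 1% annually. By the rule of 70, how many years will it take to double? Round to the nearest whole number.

At 1%, doubling takes about 70/1 = 70.00 years.

≈ 70 years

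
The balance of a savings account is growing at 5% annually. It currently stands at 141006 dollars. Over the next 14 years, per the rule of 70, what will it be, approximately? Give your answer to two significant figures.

280000 dollars

Doubling time ≈ 70/5 = 14.00 years.
14 years is 14/14.00 ≈ 1.00 doublings, a factor of 2^1.00 ≈ 2.00.
141006 × 2.00 ≈ 280000 dollars.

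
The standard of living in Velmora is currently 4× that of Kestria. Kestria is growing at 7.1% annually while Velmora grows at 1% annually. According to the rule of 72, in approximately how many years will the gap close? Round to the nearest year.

24 years

The growth-rate gap is 7.1% − 1% = 6.1 percentage points.
So the ratio between them halves every 72/6.1 ≈ 11.80 years.
A 4× gap closes after 2 halvings: 2 × 11.80 ≈ 24 years.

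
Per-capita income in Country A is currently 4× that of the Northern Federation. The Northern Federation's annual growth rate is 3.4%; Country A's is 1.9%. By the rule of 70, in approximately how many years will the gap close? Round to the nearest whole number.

around 93 years

What matters is the difference: 1.5 pp.
Rule of 70 on the gap: the ratio halves every 70/1.5 ≈ 46.67 years.
A 4× gap closes after 2 halvings: 2 × 46.67 ≈ 93 years.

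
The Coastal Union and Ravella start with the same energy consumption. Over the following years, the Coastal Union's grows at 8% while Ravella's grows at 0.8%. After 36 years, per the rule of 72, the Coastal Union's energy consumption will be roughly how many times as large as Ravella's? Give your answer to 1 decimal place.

Only the 7.2-point difference matters.
72/7.2 ≈ 10.00 years per doubling of the ratio; 36 years gives 3.60 doublings, so ≈ 12.1×.

around 12.1 times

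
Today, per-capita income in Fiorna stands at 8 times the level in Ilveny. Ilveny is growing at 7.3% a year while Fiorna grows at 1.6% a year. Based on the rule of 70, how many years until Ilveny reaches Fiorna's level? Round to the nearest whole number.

What matters is the difference: 5.7 pp.
Rule of 70 on the gap: the ratio halves every 70/5.7 ≈ 12.28 years.
An 8 times gap closes after 3 halvings: 3 × 12.28 ≈ 37 years.

around 37 years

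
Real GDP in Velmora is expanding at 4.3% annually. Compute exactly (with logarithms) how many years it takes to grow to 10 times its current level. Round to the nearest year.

55 years

t = ln(10) / ln(1 + 0.043) = 2.3026 / 0.042101 ≈ 54.69.
≈ 55 years.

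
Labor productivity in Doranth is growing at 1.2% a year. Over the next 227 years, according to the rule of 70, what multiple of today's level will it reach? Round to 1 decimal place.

around 14.8 times

Doubles every ≈ 58.33 years (70/1.2).
227 years is 3.89 doublings; 2^3.89 ≈ 14.8×.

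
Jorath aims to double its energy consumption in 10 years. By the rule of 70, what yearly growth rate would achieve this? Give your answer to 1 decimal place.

roughly 7.0%

70 / 10 ≈ 7.00, so about 7.0% per year.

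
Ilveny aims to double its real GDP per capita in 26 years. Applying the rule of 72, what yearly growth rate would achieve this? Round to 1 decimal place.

72 / 26 ≈ 2.77, so about 2.8% per year.

roughly 2.8%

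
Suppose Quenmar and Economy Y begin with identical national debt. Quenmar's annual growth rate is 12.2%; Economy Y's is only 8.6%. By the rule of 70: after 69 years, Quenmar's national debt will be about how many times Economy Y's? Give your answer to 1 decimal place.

around 11.7 times

Rate gap = 12.2% − 8.6% = 3.6 points.
The ratio doubles every 70/3.6 ≈ 19.44 years.
69/19.44 ≈ 3.55 doublings → ratio ≈ 2^3.55 ≈ 11.7.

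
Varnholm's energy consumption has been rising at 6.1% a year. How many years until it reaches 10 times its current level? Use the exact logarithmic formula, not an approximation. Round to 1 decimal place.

38.9 years

t = ln(10) / ln(1 + 0.061) = 2.3026 / 0.059212 ≈ 38.89.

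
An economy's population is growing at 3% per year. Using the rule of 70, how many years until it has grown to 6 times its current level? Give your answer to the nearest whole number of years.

around 60 years

One doubling takes 70/3 = 23.33 years.
Reaching 6× takes log₂(6) ≈ 2.58 doublings.
2.58 × 23.33 ≈ 60 years.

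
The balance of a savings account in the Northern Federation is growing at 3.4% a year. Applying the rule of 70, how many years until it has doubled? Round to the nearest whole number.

≈ 21 years

At 3.4%, doubling takes about 70/3.4 = 20.59 years.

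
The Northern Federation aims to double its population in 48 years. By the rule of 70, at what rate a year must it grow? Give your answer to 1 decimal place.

70 / 48 ≈ 1.46, so about 1.5% a year.

1.5%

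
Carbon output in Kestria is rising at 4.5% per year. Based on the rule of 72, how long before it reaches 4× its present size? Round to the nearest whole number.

At 4.5% it doubles every 72/4.5 ≈ 16.00 years.
Getting to 4× needs 2 doublings: 2 × 16.00 ≈ 32 years.

32 years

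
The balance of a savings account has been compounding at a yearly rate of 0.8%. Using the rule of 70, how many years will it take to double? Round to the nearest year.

At 0.8%, doubling takes about 70/0.8 = 87.50 years.

88 years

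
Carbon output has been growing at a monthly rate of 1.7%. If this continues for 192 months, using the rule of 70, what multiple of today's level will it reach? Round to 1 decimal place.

Doubles every ≈ 41.18 months (70/1.7).
192 months is 4.66 doublings; 2^4.66 ≈ 25.3×.

≈ 25.3 times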